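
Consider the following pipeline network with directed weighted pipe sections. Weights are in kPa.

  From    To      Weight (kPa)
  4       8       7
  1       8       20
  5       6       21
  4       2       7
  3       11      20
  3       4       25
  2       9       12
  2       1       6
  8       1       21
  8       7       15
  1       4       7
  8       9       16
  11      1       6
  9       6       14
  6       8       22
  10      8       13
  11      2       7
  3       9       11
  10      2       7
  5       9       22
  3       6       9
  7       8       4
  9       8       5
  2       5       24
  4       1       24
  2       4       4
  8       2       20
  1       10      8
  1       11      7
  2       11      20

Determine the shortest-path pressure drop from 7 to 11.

Compare a few routes:
7 → 8 → 2 → 1 → 11: 4+20+6+7 = 37
7 → 8 → 1 → 11: 4+21+7 = 32
7 → 8 → 2 → 11: 4+20+20 = 44
The minimum is 32 kPa via 7 → 8 → 1 → 11.

32 kPa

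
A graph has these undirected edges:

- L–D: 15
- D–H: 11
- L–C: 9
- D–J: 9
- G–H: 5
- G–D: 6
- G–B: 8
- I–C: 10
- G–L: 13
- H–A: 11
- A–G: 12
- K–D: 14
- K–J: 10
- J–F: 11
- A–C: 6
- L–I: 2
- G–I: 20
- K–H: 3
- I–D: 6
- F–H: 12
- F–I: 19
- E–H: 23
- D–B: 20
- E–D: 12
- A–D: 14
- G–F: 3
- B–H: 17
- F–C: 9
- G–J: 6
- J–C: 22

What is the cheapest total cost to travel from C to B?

20

Shortest distances from C:
C: 0
A: 6  (via C)
F: 9  (via C)
L: 9  (via C)
I: 10  (via C)
G: 12  (via F)
D: 16  (via I)
H: 17  (via A)
J: 18  (via G)
B: 20  (via G)
Shortest route: C → F → G → B = 20.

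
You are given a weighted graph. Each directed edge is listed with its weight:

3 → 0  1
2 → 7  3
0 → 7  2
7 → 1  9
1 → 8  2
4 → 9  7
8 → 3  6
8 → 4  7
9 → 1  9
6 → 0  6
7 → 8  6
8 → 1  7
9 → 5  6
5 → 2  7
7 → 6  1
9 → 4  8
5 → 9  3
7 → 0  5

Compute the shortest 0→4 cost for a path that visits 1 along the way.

20

Best 0 to 1: 0–7–1 costing 11
Best 1 to 4: 1–8–4 costing 9
Total via 1: 11 + 9 = 20.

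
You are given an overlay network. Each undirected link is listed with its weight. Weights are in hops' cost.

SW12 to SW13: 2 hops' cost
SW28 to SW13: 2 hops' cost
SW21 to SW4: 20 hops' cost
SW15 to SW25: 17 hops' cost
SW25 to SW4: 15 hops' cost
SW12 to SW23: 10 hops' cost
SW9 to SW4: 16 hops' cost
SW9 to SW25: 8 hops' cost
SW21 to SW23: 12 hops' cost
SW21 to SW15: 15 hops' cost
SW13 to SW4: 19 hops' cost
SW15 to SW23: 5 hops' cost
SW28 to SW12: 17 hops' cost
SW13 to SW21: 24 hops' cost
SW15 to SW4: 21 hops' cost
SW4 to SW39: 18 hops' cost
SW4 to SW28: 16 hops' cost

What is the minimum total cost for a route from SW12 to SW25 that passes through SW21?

Best SW12 to SW21: SW12–SW23–SW21 costing 22
Best SW21 to SW25: SW21–SW15–SW25 costing 32
Total via SW21: 22 + 32 = 54 hops' cost.

54 hops' cost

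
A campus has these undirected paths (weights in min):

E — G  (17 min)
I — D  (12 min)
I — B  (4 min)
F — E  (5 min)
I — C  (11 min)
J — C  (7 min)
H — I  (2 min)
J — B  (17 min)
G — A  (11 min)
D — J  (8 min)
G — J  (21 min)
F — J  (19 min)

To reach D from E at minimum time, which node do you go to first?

F

Candidate routes:
E–F–J–C–I–D: 5+19+7+11+12 = 54
E–G–J–D: 17+21+8 = 46
E–F–J–D: 5+19+8 = 32
E–F–J–B–I–D: 5+19+17+4+12 = 57
Cheapest is E–F–J–D at 32 min.
So from E the first move is to F.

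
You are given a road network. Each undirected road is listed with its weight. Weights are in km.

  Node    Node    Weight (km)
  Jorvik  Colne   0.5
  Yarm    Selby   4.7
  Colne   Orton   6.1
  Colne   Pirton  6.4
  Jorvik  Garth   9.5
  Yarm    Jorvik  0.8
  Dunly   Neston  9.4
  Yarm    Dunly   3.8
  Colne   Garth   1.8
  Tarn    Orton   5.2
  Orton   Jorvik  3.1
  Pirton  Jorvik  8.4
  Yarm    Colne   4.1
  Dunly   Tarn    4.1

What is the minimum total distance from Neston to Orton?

Enumerating some paths:
Neston → Dunly → Tarn → Orton: 9.4+4.1+5.2 = 18.7
Neston → Dunly → Yarm → Colne → Jorvik → Orton: 9.4+3.8+4.1+0.5+3.1 = 20.9
Neston → Dunly → Yarm → Jorvik → Colne → Orton: 9.4+3.8+0.8+0.5+6.1 = 20.6
Neston → Dunly → Yarm → Jorvik → Orton: 9.4+3.8+0.8+3.1 = 17.1
Cheapest is Neston → Dunly → Yarm → Jorvik → Orton at 17.1 km.

17.1 km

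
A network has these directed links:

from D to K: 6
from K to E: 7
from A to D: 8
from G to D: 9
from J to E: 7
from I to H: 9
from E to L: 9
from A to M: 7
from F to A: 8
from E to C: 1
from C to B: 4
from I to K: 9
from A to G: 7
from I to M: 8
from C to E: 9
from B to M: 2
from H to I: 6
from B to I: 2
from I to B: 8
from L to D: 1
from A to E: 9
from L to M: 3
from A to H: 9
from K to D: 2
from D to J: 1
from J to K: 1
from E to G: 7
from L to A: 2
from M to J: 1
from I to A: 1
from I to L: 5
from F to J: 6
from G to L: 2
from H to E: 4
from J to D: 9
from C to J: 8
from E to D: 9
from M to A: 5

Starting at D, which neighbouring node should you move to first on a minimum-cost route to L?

Enumerating some paths:
D–J–E–L: 1+7+9 = 17
D–J–K–E–L: 1+1+7+9 = 18
D–J–K–E–G–L: 1+1+7+7+2 = 18
D–J–E–C–B–I–L: 1+7+1+4+2+5 = 20
The minimum is 17 via D–J–E–L.
So from D the first move is to J.

J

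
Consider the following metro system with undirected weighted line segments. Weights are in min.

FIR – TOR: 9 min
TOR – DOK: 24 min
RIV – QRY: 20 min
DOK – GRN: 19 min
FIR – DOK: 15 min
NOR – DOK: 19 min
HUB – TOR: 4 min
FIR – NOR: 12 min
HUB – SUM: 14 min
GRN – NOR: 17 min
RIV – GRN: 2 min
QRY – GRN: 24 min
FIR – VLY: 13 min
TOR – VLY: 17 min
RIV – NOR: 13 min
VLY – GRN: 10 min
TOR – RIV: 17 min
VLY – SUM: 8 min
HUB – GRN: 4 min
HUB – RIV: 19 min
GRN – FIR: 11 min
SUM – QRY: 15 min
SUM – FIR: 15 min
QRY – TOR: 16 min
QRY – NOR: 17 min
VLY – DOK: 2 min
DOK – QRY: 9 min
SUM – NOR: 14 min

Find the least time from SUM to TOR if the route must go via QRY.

31 min

Best SUM to QRY: SUM–QRY costing 15
Best QRY to TOR: QRY–TOR costing 16
Total via QRY: 15 + 16 = 31 min.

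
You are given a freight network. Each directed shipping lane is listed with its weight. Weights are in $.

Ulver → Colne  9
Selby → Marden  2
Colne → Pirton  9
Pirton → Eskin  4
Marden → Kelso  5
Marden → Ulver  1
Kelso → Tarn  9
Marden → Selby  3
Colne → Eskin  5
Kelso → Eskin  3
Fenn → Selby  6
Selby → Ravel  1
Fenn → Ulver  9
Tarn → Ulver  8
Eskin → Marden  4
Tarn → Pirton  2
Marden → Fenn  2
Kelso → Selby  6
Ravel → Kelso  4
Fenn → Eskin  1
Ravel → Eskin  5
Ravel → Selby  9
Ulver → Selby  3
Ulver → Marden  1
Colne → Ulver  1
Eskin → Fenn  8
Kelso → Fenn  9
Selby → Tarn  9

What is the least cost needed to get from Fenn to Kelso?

Enumerating some paths:
Fenn–Eskin–Marden–Kelso: 1+4+5 = 10
Fenn–Selby–Marden–Kelso: 6+2+5 = 13
Fenn–Selby–Ravel–Kelso: 6+1+4 = 11
The minimum is $10 via Fenn–Eskin–Marden–Kelso.

$10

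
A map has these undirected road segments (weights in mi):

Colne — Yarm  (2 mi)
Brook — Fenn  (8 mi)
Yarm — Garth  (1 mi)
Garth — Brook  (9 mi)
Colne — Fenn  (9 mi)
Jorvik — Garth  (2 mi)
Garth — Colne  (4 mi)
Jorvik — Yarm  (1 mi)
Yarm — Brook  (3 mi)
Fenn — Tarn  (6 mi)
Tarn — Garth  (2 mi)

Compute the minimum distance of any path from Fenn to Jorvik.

10 mi

Compare a few routes:
Fenn → Brook → Yarm → Jorvik: 8+3+1 = 12
Fenn → Colne → Yarm → Jorvik: 9+2+1 = 12
Fenn → Tarn → Garth → Jorvik: 6+2+2 = 10
Cheapest is Fenn → Tarn → Garth → Jorvik at 10 mi.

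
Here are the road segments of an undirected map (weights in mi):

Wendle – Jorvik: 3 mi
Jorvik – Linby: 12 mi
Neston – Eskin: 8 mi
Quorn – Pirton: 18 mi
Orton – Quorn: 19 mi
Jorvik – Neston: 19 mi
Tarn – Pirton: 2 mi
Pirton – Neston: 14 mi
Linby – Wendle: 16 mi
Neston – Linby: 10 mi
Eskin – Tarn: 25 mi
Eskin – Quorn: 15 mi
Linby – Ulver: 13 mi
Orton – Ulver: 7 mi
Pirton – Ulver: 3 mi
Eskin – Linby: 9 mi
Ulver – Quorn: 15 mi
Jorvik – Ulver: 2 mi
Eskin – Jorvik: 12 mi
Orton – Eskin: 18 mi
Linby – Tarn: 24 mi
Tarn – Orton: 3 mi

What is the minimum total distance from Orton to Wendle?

12 mi

Enumerating some paths:
Orton → Tarn → Pirton → Ulver → Jorvik → Wendle: 3+2+3+2+3 = 13
Orton → Ulver → Jorvik → Wendle: 7+2+3 = 12
Cheapest is Orton → Ulver → Jorvik → Wendle at 12 mi.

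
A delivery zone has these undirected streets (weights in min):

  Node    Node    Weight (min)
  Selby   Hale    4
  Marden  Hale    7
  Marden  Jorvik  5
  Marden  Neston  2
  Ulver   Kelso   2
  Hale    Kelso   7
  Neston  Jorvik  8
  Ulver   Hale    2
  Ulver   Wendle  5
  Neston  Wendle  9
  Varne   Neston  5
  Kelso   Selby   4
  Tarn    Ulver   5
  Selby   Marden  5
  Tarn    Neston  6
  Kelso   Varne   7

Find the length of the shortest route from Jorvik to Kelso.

14 min

Settle nodes by increasing distance from Jorvik:
Jorvik: 0
Marden: 5  (via Jorvik)
Neston: 7  (via Marden)
Selby: 10  (via Marden)
Varne: 12  (via Neston)
Hale: 12  (via Marden)
Tarn: 13  (via Neston)
Kelso: 14  (via Selby)
Shortest route: Jorvik → Marden → Selby → Kelso = 14 min.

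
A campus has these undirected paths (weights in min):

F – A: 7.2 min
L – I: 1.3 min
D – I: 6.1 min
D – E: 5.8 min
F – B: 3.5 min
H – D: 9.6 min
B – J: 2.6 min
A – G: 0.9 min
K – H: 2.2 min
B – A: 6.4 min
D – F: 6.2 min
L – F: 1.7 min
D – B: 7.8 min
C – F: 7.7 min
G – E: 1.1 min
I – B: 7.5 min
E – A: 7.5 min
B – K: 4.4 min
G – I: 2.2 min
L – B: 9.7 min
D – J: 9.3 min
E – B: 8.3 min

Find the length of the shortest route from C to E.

14 min

Running Dijkstra from C:
C: 0
F: 7.7  (via C)
L: 9.4  (via F)
I: 10.7  (via L)
B: 11.2  (via F)
G: 12.9  (via I)
A: 13.8  (via G)
J: 13.8  (via B)
D: 13.9  (via F)
E: 14  (via G)
Shortest route: C → F → L → I → G → E = 14 min.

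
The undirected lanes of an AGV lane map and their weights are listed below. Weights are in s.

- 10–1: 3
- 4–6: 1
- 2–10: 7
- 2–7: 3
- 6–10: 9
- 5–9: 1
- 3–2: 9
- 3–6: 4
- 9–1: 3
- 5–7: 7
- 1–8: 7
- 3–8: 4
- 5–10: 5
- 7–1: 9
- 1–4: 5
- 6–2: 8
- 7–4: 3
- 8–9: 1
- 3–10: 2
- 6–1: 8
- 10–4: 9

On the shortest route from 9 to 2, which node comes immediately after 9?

Compare a few routes:
9 - 8 - 3 - 2: 1+4+9 = 14
9 - 5 - 10 - 2: 1+5+7 = 13
9 - 5 - 7 - 2: 1+7+3 = 11
9 - 1 - 10 - 2: 3+3+7 = 13
The minimum is 11 s via 9 - 5 - 7 - 2.
So from 9 the first move is to 5.

5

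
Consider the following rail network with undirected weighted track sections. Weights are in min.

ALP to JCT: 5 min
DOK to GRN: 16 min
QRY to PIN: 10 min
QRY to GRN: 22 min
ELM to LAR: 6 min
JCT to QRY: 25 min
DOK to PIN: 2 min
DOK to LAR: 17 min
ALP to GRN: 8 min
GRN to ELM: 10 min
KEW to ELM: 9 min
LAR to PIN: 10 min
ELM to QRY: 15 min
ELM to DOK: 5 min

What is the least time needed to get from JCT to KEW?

Enumerating some paths:
JCT → ALP → GRN → DOK → ELM → KEW: 5+8+16+5+9 = 43
JCT → QRY → ELM → KEW: 25+15+9 = 49
JCT → QRY → PIN → DOK → ELM → KEW: 25+10+2+5+9 = 51
JCT → ALP → GRN → ELM → KEW: 5+8+10+9 = 32
The minimum is 32 min via JCT → ALP → GRN → ELM → KEW.

32 min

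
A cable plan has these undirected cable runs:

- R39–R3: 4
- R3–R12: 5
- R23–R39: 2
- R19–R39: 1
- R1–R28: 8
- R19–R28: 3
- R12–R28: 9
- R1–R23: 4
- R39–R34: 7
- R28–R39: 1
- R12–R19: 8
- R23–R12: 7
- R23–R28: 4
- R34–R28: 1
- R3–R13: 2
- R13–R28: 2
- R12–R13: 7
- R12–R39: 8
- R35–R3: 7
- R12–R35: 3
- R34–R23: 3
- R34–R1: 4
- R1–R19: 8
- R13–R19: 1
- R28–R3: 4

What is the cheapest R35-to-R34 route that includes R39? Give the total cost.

Best R35 to R39: R35 → R12 → R39 costing 11
Best R39 to R34: R39 → R28 → R34 costing 2
Total via R39: 11 + 2 = 13.

13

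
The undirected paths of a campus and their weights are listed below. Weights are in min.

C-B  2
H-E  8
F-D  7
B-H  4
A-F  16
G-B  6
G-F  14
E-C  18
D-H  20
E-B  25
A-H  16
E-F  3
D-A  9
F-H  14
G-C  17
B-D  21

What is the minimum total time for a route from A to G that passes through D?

Best A to D: A → D costing 9
Shortest D→G: D → F → G = 21
Total via D: 9 + 21 = 30 min.

30 min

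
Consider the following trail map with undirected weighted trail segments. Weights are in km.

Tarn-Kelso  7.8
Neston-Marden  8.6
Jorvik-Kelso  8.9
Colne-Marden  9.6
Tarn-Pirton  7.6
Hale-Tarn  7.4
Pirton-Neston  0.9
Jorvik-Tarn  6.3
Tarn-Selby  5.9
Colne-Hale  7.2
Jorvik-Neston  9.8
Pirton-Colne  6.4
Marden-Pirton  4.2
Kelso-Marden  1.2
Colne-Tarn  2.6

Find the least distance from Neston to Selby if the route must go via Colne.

Best Neston to Colne: Neston–Pirton–Colne costing 7.3
Shortest Colne→Selby: Colne–Tarn–Selby = 8.5
Total via Colne: 7.3 + 8.5 = 15.8 km.

15.8 km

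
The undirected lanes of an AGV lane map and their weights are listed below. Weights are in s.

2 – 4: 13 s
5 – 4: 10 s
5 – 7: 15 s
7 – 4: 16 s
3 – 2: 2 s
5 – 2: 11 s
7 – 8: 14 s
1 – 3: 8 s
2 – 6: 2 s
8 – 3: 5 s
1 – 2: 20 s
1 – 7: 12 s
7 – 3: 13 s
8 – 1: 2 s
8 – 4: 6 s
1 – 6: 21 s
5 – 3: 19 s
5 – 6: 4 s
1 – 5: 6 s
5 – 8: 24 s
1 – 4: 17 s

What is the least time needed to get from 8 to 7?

14 s

Running Dijkstra from 8:
8: 0
1: 2  (via 8)
3: 5  (via 8)
4: 6  (via 8)
2: 7  (via 3)
5: 8  (via 1)
6: 9  (via 2)
7: 14  (via 8)
Shortest route: 8–7 = 14 s.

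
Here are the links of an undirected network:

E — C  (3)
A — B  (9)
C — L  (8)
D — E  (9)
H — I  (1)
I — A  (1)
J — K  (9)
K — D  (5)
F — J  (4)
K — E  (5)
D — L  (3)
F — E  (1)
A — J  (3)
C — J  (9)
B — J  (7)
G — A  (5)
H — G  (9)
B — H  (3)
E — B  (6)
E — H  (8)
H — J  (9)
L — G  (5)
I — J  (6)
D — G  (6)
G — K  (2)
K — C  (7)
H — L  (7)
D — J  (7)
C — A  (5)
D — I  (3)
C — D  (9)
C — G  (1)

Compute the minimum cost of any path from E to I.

9

Candidate routes:
E → C → G → A → I: 3+1+5+1 = 10
E → B → H → I: 6+3+1 = 10
E → C → A → I: 3+5+1 = 9
The minimum is 9 via E → C → A → I.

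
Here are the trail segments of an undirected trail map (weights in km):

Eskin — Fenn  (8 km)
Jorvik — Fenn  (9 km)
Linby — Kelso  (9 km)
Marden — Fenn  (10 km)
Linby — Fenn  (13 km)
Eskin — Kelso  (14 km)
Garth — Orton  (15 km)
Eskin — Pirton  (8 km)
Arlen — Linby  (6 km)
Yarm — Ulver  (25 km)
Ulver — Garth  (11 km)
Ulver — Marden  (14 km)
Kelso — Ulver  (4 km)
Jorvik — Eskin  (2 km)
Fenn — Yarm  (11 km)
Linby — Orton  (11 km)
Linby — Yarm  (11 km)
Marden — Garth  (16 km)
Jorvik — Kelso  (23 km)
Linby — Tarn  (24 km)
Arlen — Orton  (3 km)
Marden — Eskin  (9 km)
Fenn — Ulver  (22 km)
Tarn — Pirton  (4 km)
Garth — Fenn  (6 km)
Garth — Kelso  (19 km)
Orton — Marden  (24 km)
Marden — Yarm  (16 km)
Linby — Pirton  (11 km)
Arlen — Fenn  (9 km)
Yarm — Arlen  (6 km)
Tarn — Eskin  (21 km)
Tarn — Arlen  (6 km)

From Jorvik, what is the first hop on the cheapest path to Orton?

Enumerating some paths:
Jorvik → Fenn → Arlen → Orton: 9+9+3 = 21
Jorvik → Eskin → Fenn → Arlen → Orton: 2+8+9+3 = 22
The minimum is 21 km via Jorvik → Fenn → Arlen → Orton.
So from Jorvik the first move is to Fenn.

Fenn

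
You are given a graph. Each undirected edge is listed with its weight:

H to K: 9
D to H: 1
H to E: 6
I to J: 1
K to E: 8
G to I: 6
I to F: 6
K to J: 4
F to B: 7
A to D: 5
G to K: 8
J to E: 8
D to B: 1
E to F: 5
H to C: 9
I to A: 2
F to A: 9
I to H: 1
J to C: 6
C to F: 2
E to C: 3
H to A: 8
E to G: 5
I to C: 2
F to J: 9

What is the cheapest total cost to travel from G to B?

Candidate routes:
G → I → H → D → B: 6+1+1+1 = 9
G → E → C → I → H → D → B: 5+3+2+1+1+1 = 13
Cheapest is G → I → H → D → B at 9.

9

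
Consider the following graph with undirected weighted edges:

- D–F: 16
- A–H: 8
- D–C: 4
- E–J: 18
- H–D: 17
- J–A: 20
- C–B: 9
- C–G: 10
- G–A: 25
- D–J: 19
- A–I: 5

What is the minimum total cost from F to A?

Settle nodes by increasing distance from F:
F: 0
D: 16  (via F)
C: 20  (via D)
B: 29  (via C)
G: 30  (via C)
H: 33  (via D)
J: 35  (via D)
A: 41  (via H)
Shortest route: F → D → H → A = 41.

41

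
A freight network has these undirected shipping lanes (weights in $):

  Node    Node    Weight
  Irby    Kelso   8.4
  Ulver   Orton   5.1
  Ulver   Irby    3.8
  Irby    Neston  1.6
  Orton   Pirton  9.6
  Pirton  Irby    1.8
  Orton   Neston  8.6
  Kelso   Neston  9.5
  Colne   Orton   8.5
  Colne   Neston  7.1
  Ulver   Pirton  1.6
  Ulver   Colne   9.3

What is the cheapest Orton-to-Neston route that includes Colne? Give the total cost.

Shortest Orton→Colne: Orton–Colne = 8.5
Shortest Colne→Neston: Colne–Neston = 7.1
Total via Colne: 8.5 + 7.1 = $15.6.

$15.6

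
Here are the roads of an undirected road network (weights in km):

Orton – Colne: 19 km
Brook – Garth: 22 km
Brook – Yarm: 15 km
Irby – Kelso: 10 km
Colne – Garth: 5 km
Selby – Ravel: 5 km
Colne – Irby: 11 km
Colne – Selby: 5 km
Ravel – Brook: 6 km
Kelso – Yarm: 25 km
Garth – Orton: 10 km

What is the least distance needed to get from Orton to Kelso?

Settle nodes by increasing distance from Orton:
Orton: 0
Garth: 10  (via Orton)
Colne: 15  (via Garth)
Selby: 20  (via Colne)
Ravel: 25  (via Selby)
Irby: 26  (via Colne)
Brook: 31  (via Ravel)
Kelso: 36  (via Irby)
Shortest route: Orton–Garth–Colne–Irby–Kelso = 36 km.

36 km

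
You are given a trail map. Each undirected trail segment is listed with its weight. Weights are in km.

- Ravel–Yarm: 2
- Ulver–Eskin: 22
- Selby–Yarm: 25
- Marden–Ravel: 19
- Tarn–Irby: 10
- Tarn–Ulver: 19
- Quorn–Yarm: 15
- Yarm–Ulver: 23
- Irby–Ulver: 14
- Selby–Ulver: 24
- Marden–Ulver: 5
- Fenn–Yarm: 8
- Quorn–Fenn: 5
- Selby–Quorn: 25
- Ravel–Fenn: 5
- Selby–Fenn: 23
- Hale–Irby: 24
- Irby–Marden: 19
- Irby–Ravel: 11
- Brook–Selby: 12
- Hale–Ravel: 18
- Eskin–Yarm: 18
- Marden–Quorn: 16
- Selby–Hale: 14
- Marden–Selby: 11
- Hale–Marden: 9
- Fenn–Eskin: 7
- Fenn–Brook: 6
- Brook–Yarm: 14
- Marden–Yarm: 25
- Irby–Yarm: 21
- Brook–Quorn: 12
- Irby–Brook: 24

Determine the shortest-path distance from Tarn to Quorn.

31 km

Enumerating some paths:
Tarn → Ulver → Marden → Quorn: 19+5+16 = 40
Tarn → Irby → Ravel → Yarm → Fenn → Quorn: 10+11+2+8+5 = 36
Tarn → Irby → Ravel → Fenn → Quorn: 10+11+5+5 = 31
Tarn → Irby → Ravel → Yarm → Quorn: 10+11+2+15 = 38
Cheapest is Tarn → Irby → Ravel → Fenn → Quorn at 31 km.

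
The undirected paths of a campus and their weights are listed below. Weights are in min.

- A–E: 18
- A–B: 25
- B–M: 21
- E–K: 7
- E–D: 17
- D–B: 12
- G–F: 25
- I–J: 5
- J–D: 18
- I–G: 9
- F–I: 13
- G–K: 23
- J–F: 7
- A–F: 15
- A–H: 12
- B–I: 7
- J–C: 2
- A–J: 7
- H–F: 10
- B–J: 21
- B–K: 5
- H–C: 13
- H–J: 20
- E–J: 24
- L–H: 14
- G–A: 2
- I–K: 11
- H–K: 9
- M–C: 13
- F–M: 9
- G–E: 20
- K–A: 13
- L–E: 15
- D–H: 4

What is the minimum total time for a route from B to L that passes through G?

Shortest B→G: B–I–G = 16
Shortest G→L: G–A–H–L = 28
Total via G: 16 + 28 = 44 min.

44 min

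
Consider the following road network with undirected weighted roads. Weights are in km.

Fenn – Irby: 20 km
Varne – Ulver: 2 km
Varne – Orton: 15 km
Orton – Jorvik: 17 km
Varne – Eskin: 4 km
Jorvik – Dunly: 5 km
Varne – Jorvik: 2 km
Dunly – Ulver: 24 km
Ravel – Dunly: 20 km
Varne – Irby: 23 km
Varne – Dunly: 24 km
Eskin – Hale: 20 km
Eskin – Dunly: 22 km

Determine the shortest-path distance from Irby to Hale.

Running Dijkstra from Irby:
Irby: 0
Fenn: 20  (via Irby)
Varne: 23  (via Irby)
Ulver: 25  (via Varne)
Jorvik: 25  (via Varne)
Eskin: 27  (via Varne)
Dunly: 30  (via Jorvik)
Orton: 38  (via Varne)
Hale: 47  (via Eskin)
Shortest route: Irby → Varne → Eskin → Hale = 47 km.

47 km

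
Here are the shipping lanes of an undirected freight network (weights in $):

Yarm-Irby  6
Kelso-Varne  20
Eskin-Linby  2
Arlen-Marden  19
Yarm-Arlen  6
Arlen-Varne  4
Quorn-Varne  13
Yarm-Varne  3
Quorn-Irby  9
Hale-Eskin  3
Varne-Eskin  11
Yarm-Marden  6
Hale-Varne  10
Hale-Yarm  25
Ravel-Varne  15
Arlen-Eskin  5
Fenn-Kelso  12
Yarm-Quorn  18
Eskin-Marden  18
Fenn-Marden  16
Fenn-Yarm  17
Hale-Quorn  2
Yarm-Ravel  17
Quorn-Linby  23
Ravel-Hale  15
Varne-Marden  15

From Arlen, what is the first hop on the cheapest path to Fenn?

Yarm

Candidate routes:
Arlen - Yarm - Fenn: 6+17 = 23
Arlen - Varne - Yarm - Fenn: 4+3+17 = 24
Cheapest is Arlen - Yarm - Fenn at $23.
So from Arlen the first move is to Yarm.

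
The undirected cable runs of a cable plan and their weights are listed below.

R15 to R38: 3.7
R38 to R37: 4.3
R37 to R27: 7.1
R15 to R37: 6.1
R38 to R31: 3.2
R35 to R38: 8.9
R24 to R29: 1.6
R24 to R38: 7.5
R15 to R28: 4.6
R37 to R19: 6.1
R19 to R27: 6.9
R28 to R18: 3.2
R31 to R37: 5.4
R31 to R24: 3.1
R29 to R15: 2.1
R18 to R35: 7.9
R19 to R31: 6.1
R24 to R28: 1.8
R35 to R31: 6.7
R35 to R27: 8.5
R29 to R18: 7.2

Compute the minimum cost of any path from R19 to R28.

11

Shortest distances from R19:
R19: 0
R31: 6.1  (via R19)
R37: 6.1  (via R19)
R27: 6.9  (via R19)
R24: 9.2  (via R31)
R38: 9.3  (via R31)
R29: 10.8  (via R24)
R28: 11  (via R24)
Shortest route: R19–R31–R24–R28 = 11.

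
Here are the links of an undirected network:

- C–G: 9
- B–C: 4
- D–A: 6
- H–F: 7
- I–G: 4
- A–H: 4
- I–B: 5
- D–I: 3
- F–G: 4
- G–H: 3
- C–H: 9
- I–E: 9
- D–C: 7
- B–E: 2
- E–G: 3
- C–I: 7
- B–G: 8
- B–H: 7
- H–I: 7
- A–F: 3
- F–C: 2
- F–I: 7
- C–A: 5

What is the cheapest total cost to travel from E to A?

Enumerating some paths:
E → G → H → A: 3+3+4 = 10
E → B → H → A: 2+7+4 = 13
E → B → C → F → A: 2+4+2+3 = 11
E → B → C → A: 2+4+5 = 11
The minimum is 10 via E → G → H → A.

10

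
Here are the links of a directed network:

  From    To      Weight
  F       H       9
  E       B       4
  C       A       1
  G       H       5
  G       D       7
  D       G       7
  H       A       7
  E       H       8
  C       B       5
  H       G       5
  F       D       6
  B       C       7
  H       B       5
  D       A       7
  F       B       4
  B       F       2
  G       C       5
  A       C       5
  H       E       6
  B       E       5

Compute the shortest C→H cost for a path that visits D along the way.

25

Shortest C→D: C–B–F–D = 13
Shortest D→H: D–G–H = 12
Total via D: 13 + 12 = 25.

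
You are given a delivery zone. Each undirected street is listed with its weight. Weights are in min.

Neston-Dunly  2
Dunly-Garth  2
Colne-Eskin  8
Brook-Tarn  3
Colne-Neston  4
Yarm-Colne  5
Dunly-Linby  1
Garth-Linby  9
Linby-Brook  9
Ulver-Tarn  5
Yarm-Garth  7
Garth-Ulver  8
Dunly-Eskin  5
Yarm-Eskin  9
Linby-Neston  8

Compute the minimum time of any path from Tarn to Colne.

Settle nodes by increasing distance from Tarn:
Tarn: 0
Brook: 3  (via Tarn)
Ulver: 5  (via Tarn)
Linby: 12  (via Brook)
Dunly: 13  (via Linby)
Garth: 13  (via Ulver)
Neston: 15  (via Dunly)
Eskin: 18  (via Dunly)
Colne: 19  (via Neston)
Shortest route: Tarn → Brook → Linby → Dunly → Neston → Colne = 19 min.

19 min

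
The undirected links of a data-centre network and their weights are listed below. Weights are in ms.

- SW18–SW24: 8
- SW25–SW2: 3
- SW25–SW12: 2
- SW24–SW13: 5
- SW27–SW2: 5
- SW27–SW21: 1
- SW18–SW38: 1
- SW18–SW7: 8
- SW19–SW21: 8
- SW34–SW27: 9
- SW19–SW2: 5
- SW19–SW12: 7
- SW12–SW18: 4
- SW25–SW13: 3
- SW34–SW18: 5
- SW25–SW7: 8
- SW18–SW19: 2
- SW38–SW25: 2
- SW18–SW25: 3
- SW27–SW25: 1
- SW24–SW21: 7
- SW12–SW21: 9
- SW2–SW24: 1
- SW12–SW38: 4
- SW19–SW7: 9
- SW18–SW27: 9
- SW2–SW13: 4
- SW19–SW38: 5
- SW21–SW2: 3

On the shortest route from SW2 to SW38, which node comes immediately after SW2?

Enumerating some paths:
SW2 → SW21 → SW27 → SW25 → SW38: 3+1+1+2 = 7
SW2 → SW25 → SW18 → SW38: 3+3+1 = 7
SW2 → SW27 → SW25 → SW38: 5+1+2 = 8
SW2 → SW25 → SW38: 3+2 = 5
The minimum is 5 ms via SW2 → SW25 → SW38.
So from SW2 the first move is to SW25.

SW25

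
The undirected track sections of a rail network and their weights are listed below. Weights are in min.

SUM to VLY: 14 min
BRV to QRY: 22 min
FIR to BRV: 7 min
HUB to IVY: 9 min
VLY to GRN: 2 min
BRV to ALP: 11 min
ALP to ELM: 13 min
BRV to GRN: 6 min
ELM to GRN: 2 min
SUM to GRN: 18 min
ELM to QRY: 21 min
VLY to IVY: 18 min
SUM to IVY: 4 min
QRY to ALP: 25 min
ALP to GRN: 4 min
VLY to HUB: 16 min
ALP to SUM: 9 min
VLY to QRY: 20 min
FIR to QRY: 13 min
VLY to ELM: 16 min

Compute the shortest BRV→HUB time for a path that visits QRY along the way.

56 min

Best BRV to QRY: BRV → FIR → QRY costing 20
Shortest QRY→HUB: QRY → VLY → HUB = 36
Total via QRY: 20 + 36 = 56 min.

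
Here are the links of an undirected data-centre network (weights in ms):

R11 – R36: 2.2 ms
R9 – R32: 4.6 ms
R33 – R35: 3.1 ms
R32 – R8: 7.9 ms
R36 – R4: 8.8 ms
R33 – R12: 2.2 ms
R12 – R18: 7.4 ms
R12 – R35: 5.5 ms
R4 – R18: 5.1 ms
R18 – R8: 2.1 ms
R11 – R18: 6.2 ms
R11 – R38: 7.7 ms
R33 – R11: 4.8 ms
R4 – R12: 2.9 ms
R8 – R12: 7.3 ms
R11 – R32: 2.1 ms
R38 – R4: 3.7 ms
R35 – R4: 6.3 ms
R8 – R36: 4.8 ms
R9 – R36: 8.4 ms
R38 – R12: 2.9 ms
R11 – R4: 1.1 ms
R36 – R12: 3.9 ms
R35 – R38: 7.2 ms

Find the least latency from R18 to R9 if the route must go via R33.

Best R18 to R33: R18–R12–R33 costing 9.6
Shortest R33→R9: R33–R11–R32–R9 = 11.5
Total via R33: 9.6 + 11.5 = 21.1 ms.

21.1 ms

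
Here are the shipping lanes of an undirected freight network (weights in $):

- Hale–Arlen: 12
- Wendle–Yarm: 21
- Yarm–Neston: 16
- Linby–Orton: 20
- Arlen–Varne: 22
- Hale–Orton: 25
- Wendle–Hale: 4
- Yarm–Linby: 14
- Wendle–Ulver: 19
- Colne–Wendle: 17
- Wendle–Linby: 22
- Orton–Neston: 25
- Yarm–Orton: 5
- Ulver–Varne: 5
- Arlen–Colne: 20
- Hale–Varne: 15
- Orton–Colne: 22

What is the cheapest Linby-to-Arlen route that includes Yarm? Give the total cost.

$51

Best Linby to Yarm: Linby → Yarm costing 14
Best Yarm to Arlen: Yarm → Wendle → Hale → Arlen costing 37
Total via Yarm: 14 + 37 = $51.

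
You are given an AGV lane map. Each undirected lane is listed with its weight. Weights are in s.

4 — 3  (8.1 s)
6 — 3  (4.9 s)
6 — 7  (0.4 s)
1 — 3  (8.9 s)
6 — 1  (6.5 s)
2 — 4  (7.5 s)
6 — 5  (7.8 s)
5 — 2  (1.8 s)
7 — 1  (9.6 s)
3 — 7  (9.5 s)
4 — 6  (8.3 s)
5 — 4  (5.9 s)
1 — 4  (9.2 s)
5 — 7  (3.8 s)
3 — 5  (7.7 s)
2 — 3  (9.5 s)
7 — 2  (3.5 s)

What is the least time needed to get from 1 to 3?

8.9 s

Compare a few routes:
1 → 7 → 6 → 3: 9.6+0.4+4.9 = 14.9
1 → 6 → 7 → 3: 6.5+0.4+9.5 = 16.4
1 → 3: 8.9 = 8.9
1 → 6 → 3: 6.5+4.9 = 11.4
The minimum is 8.9 s via 1 → 3.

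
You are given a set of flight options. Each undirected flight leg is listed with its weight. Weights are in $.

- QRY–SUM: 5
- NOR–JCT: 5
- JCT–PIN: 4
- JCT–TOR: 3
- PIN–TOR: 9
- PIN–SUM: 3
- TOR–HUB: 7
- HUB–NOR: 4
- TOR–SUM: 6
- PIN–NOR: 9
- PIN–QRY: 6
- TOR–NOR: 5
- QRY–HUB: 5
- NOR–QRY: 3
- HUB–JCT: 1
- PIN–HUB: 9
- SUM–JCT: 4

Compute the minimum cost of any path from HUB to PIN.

Enumerating some paths:
HUB → PIN: 9 = 9
HUB → JCT → PIN: 1+4 = 5
HUB → JCT → SUM → PIN: 1+4+3 = 8
Cheapest is HUB → JCT → PIN at $5.

$5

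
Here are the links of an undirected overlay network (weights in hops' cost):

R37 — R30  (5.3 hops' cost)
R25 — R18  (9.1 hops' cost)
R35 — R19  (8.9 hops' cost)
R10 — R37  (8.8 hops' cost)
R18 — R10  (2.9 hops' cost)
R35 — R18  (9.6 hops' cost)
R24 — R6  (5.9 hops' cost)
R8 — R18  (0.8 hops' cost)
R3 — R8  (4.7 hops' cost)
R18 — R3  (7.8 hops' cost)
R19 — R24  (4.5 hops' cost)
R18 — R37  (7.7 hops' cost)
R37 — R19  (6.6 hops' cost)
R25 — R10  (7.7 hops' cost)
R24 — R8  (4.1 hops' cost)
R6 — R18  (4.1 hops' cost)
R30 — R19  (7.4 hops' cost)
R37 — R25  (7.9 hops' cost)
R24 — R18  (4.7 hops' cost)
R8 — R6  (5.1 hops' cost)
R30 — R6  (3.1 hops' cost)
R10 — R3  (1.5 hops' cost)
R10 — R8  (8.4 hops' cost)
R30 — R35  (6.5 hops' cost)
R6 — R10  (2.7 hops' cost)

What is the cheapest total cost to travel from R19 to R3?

13.3 hops' cost

Compare a few routes:
R19 - R24 - R18 - R10 - R3: 4.5+4.7+2.9+1.5 = 13.6
R19 - R24 - R8 - R3: 4.5+4.1+4.7 = 13.3
The minimum is 13.3 hops' cost via R19 - R24 - R8 - R3.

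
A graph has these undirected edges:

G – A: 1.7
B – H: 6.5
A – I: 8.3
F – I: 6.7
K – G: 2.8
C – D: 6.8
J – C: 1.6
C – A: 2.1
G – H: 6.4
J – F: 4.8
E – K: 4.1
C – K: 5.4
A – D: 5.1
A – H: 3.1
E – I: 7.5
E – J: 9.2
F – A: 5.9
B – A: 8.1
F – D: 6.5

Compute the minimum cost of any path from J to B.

11.8

Candidate routes:
J–C–A–B: 1.6+2.1+8.1 = 11.8
J–C–A–G–H–B: 1.6+2.1+1.7+6.4+6.5 = 18.3
J–C–A–H–B: 1.6+2.1+3.1+6.5 = 13.3
Cheapest is J–C–A–B at 11.8.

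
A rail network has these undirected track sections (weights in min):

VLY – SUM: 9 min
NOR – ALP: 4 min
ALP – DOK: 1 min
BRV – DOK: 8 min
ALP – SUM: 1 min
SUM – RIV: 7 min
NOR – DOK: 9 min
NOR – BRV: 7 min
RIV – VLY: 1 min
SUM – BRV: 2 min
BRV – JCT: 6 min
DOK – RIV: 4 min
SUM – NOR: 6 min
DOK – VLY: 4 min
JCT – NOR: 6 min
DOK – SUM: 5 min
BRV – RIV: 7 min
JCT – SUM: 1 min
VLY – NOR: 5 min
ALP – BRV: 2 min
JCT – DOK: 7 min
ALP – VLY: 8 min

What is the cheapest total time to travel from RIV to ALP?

5 min

Compare a few routes:
RIV - VLY - DOK - ALP: 1+4+1 = 6
RIV - DOK - ALP: 4+1 = 5
RIV - BRV - ALP: 7+2 = 9
RIV - SUM - ALP: 7+1 = 8
The minimum is 5 min via RIV - DOK - ALP.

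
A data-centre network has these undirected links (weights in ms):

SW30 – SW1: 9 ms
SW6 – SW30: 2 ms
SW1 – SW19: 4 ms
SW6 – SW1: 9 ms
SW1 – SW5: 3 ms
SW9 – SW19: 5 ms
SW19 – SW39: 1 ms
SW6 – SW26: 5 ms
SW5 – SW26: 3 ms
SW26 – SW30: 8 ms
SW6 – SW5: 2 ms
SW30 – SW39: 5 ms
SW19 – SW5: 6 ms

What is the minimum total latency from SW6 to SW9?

Running Dijkstra from SW6:
SW6: 0
SW5: 2  (via SW6)
SW30: 2  (via SW6)
SW26: 5  (via SW6)
SW1: 5  (via SW5)
SW39: 7  (via SW30)
SW19: 8  (via SW5)
SW9: 13  (via SW19)
Shortest route: SW6 → SW5 → SW19 → SW9 = 13 ms.

13 ms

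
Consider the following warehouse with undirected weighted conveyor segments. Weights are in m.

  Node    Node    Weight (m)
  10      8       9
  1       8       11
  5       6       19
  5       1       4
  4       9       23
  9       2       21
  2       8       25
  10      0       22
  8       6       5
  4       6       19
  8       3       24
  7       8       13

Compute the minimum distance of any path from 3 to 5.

Candidate routes:
3–8–1–5: 24+11+4 = 39
3–8–6–5: 24+5+19 = 48
Cheapest is 3–8–1–5 at 39 m.

39 m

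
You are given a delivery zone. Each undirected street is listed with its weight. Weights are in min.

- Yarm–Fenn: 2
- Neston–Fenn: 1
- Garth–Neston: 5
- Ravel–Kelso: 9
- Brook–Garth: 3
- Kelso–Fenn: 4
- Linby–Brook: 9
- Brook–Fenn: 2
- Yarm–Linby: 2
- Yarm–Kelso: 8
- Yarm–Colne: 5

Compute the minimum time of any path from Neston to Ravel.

Running Dijkstra from Neston:
Neston: 0
Fenn: 1  (via Neston)
Yarm: 3  (via Fenn)
Brook: 3  (via Fenn)
Linby: 5  (via Yarm)
Kelso: 5  (via Fenn)
Garth: 5  (via Neston)
Colne: 8  (via Yarm)
Ravel: 14  (via Kelso)
Shortest route: Neston–Fenn–Kelso–Ravel = 14 min.

14 min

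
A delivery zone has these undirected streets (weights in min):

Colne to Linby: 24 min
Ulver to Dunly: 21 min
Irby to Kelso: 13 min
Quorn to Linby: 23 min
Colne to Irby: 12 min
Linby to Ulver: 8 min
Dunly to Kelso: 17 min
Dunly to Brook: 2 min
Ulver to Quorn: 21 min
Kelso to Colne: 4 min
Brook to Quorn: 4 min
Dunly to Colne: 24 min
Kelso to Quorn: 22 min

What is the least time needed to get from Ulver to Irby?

Compare a few routes:
Ulver → Linby → Colne → Kelso → Irby: 8+24+4+13 = 49
Ulver → Linby → Colne → Irby: 8+24+12 = 44
Ulver → Dunly → Kelso → Irby: 21+17+13 = 51
Ulver → Dunly → Kelso → Colne → Irby: 21+17+4+12 = 54
The minimum is 44 min via Ulver → Linby → Colne → Irby.

44 min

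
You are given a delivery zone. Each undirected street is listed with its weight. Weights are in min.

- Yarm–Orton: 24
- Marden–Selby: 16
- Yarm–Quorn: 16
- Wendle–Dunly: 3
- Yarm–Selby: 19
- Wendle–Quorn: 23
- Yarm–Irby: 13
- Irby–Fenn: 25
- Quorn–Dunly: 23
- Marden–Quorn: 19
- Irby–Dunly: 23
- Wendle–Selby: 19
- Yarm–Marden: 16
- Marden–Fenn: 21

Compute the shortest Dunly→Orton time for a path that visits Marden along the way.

78 min

Best Dunly to Marden: Dunly–Wendle–Selby–Marden costing 38
Shortest Marden→Orton: Marden–Yarm–Orton = 40
Total via Marden: 38 + 40 = 78 min.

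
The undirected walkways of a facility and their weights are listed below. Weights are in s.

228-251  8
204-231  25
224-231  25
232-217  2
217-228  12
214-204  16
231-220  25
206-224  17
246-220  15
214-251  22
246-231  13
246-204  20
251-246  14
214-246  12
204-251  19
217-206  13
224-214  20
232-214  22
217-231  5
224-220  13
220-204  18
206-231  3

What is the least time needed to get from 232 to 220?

32 s

Shortest distances from 232:
232: 0
217: 2  (via 232)
231: 7  (via 217)
206: 10  (via 231)
228: 14  (via 217)
246: 20  (via 231)
214: 22  (via 232)
251: 22  (via 228)
224: 27  (via 206)
204: 32  (via 231)
220: 32  (via 231)
Shortest route: 232–217–231–220 = 32 s.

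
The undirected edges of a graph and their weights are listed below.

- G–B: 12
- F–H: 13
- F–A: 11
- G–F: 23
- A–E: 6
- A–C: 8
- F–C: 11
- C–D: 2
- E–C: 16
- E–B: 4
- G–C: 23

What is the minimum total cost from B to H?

34

Compare a few routes:
B–E–A–C–F–H: 4+6+8+11+13 = 42
B–E–A–F–H: 4+6+11+13 = 34
The minimum is 34 via B–E–A–F–H.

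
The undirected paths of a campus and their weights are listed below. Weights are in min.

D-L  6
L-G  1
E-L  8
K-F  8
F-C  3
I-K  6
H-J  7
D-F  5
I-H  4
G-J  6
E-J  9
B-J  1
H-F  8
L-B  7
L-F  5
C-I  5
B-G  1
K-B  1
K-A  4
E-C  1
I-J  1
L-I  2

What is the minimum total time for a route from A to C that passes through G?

Shortest A→G: A–K–B–G = 6
Best G to C: G–L–I–C costing 8
Total via G: 6 + 8 = 14 min.

14 min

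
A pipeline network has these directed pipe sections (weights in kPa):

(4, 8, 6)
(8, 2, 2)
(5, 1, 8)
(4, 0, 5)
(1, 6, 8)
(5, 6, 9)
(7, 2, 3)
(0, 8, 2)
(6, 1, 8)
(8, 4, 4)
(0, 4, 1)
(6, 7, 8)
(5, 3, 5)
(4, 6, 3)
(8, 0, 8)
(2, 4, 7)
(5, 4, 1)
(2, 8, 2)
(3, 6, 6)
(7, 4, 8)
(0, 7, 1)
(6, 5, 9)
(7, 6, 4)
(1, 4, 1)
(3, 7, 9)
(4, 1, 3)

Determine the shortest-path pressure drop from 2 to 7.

11 kPa

Candidate routes:
2–8–0–7: 2+8+1 = 11
2–8–4–0–7: 2+4+5+1 = 12
2–4–0–7: 7+5+1 = 13
Cheapest is 2–8–0–7 at 11 kPa.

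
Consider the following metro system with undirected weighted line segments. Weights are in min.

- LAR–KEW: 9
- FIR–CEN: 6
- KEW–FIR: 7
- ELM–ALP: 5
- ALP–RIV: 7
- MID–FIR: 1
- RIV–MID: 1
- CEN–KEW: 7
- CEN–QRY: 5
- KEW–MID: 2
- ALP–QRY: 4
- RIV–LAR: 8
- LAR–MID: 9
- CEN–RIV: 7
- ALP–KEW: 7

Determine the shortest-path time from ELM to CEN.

14 min

Settle nodes by increasing distance from ELM:
ELM: 0
ALP: 5  (via ELM)
QRY: 9  (via ALP)
KEW: 12  (via ALP)
RIV: 12  (via ALP)
MID: 13  (via RIV)
FIR: 14  (via MID)
CEN: 14  (via QRY)
Shortest route: ELM–ALP–QRY–CEN = 14 min.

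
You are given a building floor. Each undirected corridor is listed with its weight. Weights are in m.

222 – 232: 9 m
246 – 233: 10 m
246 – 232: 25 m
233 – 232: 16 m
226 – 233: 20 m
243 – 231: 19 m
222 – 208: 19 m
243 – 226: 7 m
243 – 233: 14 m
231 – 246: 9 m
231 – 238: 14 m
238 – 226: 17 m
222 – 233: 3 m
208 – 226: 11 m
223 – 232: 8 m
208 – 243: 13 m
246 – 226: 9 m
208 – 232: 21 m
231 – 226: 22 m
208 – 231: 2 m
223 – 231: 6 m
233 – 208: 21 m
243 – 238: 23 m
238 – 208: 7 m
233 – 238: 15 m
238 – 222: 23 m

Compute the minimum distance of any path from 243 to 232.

26 m

Compare a few routes:
243 - 233 - 232: 14+16 = 30
243 - 233 - 222 - 232: 14+3+9 = 26
243 - 208 - 231 - 223 - 232: 13+2+6+8 = 29
Cheapest is 243 - 233 - 222 - 232 at 26 m.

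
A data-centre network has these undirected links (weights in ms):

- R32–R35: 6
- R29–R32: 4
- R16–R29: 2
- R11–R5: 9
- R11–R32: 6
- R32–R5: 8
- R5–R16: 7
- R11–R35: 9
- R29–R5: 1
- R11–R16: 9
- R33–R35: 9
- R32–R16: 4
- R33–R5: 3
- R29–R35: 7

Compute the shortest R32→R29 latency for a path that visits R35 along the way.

Shortest R32→R35: R32 → R35 = 6
Best R35 to R29: R35 → R29 costing 7
Total via R35: 6 + 7 = 13 ms.

13 ms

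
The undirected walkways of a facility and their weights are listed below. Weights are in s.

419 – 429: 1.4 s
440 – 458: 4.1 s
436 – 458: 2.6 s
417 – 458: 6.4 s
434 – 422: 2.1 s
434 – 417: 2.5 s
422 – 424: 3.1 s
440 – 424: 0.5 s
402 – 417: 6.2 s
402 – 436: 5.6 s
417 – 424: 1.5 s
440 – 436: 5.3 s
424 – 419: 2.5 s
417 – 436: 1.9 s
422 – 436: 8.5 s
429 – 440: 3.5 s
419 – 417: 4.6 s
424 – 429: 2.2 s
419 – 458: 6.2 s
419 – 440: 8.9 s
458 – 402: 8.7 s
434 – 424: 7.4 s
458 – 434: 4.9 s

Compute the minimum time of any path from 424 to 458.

Candidate routes:
424–417–458: 1.5+6.4 = 7.9
424–417–436–458: 1.5+1.9+2.6 = 6
424–440–458: 0.5+4.1 = 4.6
Cheapest is 424–440–458 at 4.6 s.

4.6 s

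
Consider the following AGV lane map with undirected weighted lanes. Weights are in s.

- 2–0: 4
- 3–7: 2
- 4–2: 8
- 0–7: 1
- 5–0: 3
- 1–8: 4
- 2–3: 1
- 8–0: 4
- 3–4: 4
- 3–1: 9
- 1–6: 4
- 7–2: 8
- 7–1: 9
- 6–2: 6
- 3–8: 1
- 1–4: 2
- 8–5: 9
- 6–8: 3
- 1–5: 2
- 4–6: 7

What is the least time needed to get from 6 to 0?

Shortest distances from 6:
6: 0
8: 3  (via 6)
1: 4  (via 6)
3: 4  (via 8)
2: 5  (via 3)
4: 6  (via 1)
5: 6  (via 1)
7: 6  (via 3)
0: 7  (via 8)
Shortest route: 6–8–0 = 7 s.

7 s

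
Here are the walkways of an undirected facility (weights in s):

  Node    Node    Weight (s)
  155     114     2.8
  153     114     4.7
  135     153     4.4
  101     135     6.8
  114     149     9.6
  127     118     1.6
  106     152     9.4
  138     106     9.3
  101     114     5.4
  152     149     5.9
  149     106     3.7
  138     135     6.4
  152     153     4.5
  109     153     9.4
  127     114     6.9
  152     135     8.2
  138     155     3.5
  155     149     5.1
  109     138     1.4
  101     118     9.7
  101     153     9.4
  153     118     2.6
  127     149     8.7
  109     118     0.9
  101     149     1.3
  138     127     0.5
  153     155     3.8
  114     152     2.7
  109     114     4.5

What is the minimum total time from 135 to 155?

8.2 s

Running Dijkstra from 135:
135: 0
153: 4.4  (via 135)
138: 6.4  (via 135)
101: 6.8  (via 135)
127: 6.9  (via 138)
118: 7  (via 153)
109: 7.8  (via 138)
149: 8.1  (via 101)
155: 8.2  (via 153)
Shortest route: 135 → 153 → 155 = 8.2 s.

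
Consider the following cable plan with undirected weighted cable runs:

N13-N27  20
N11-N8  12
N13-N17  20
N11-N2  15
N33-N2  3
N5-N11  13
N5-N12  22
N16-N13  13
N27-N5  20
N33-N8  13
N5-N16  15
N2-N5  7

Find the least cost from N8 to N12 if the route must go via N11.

47

Best N8 to N11: N8–N11 costing 12
Best N11 to N12: N11–N5–N12 costing 35
Total via N11: 12 + 35 = 47.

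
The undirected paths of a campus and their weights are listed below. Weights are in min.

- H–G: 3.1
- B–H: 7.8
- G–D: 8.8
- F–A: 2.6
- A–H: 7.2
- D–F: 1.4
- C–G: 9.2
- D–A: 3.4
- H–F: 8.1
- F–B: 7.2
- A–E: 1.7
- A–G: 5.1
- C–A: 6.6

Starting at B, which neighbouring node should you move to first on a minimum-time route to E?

Compare a few routes:
B - H - G - A - E: 7.8+3.1+5.1+1.7 = 17.7
B - H - A - E: 7.8+7.2+1.7 = 16.7
B - F - D - A - E: 7.2+1.4+3.4+1.7 = 13.7
B - F - A - E: 7.2+2.6+1.7 = 11.5
The minimum is 11.5 min via B - F - A - E.
So from B the first move is to F.

F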